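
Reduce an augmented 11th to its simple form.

augmented fourth

Take out an octave (7 from the number): 11 − 7 = 4.
So an augmented eleventh is an octave plus an augmented fourth. The quality is unchanged.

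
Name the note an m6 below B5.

Counting six letter names down from B lands on D.
Moving 8 semitones down from B5 (the size of a minor sixth) reaches D#5.

D#5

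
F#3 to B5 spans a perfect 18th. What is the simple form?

P4

Subtracting seven from the interval number removes an octave: 18 − 14 = 4.
That makes a perfect eighteenth a compound perfect fourth — 2 octaves plus a perfect fourth.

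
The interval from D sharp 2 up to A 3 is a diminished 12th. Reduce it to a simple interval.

Subtracting seven from the interval number removes an octave: 12 − 7 = 5.
That makes a diminished twelfth a compound diminished fifth — an octave plus a diminished fifth.

diminished fifth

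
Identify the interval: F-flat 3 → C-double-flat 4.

F to C spans five letter names (F-G-A-B-C): a fifth.
Fb3 to Cbb4 spans 6 semitones — one semitone narrower than the perfect fifth (7) — giving a diminished fifth.

diminished fifth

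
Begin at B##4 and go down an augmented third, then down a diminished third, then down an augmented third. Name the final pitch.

An augmented third down from B##4 is G#4.
Down a diminished third from G#4: E##4 (2 semitones down).
An augmented third down from E##4 is C#4.

C#4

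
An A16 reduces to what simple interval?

Subtracting seven from the interval number removes an octave: 16 − 14 = 2.
That makes an augmented sixteenth a compound augmented second — 2 octaves plus an augmented second.

A2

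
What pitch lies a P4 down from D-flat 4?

Counting four letter names down from D lands on A.
A perfect fourth spans 5 semitones, so from Db4 the target pitch is Ab3.

A-flat 3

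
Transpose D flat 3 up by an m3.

Counting three letter names up from D lands on F.
Moving 3 semitones up from Db3 (the size of a minor third) reaches Fb3.

F flat 3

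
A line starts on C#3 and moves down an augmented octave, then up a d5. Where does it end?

An augmented octave down from C#3 is C2.
Up a diminished fifth from C2: Gb2 (6 semitones up).

Gb2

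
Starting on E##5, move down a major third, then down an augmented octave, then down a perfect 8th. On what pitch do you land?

Down a major third from E##5: C##5 (4 semitones down).
C##5 down an augmented octave → C#4 (13 semitones).
A perfect octave down from C#4 is C#3.

C#3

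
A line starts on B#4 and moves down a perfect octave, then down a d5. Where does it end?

E##3

Down a perfect octave from B#4: B#3 (12 semitones down).
A diminished fifth down from B#3 is E##3.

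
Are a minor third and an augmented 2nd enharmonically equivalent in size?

Both span 3 semitones: a minor third and an augmented second are the same chromatic distance.

Yes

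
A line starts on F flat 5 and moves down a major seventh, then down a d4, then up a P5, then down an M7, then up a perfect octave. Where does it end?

Fb5 down a major seventh → Gbb4 (11 semitones).
Down a diminished fourth from Gbb4: Db4 (4 semitones down).
A perfect fifth up from Db4 is Ab4.
Down a major seventh from Ab4: Bbb3 (11 semitones down).
A perfect octave up from Bbb3 is Bbb4.

B double-flat 4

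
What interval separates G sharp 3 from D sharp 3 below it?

perfect fourth

Descending from G#3 to D#3 is the same interval as ascending D#3 to G#3.
D to G spans four letter names (D-E-F-G), so the interval is some kind of fourth.
D#3 to G#3 is 5 semitones, matching the perfect fourth exactly, so the quality is perfect.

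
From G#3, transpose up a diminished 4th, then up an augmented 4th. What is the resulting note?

F#4

Up a diminished fourth from G#3: C4 (4 semitones up).
An augmented fourth up from C4 is F#4.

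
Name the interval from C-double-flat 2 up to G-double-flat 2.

perfect 5th

C to G spans five letter names (C-D-E-F-G) — that makes it a fifth of some quality.
Counting semitones, Cbb2→Gbb2 is 7, which is the perfect fifth.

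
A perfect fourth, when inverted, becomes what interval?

The rule of nine gives the new number: 9 − 4 = 5, so a fourth becomes a fifth.
Quality inverts too: perfect stays perfect. That makes the inversion a perfect fifth.

perfect fifth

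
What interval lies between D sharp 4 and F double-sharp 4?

D to F spans three letter names (D-E-F), so the interval is some kind of third.
The major third spans 4 semitones, and D#4 to F##4 is exactly 4 semitones — so this is a major third.

M3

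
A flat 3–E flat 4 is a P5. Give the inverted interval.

The rule of nine gives the new number: 9 − 5 = 4, so a fifth becomes a fourth.
And perfect stays perfect under inversion, so we get a perfect fourth.

perfect 4th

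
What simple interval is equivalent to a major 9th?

major second

Subtracting seven from the interval number removes an octave: 9 − 7 = 2.
Quality carries through unchanged, so the simple form is a major second.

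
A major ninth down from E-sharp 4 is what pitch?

D-sharp 3

The ninth's letter: E down two letter names plus an octave → D.
A major ninth is 14 semitones; 14 semitones down from E#4 gives D#3.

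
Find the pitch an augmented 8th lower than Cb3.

For an octave the letter name doesn't change: still C, an octave down.
Moving 13 semitones down from Cb3 (the size of an augmented octave) reaches Cbb2.

Cbb2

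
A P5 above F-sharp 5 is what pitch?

Five letter names up from F: C.
Moving 7 semitones up from F#5 (the size of a perfect fifth) reaches C#6.

C-sharp 6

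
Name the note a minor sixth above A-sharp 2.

The sixth takes the letter from A up to F.
Moving 8 semitones up from A#2 (the size of a minor sixth) reaches F#3.

F-sharp 3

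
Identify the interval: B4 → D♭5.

d3

B to D spans three letter names (B-C-D), so the interval is some kind of third.
B4 to Db5 spans 2 semitones — two semitones narrower than the major third (4) — giving a diminished third.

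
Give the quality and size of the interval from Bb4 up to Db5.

minor 3rd

B to D spans three letter names (B-C-D), so the interval is some kind of third.
At 3 semitones, Bb4→Db5 falls one short of a major third: minor.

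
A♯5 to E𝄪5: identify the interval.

diminished 4th

Descending from A#5 to E##5 is the same interval as ascending E##5 to A#5.
E to A spans four letter names (E-F-G-A) — that makes it a fourth of some quality.
A perfect fourth would be 5 semitones; E##5 to A#5 is 4, one semitone narrower, so the interval is diminished.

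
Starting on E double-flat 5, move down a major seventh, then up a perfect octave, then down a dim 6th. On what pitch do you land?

A flat 4

Ebb5 down a major seventh → Fbb4 (11 semitones).
Fbb4 up a perfect octave → Fbb5 (12 semitones).
Fbb5 down a diminished sixth → Ab4 (7 semitones).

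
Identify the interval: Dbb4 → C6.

A14

D to C spans seven letter names (D-E-F-G-A-B-C), plus an octave, so the interval is some kind of fourteenth.
Dbb4 to C6 spans 24 semitones — one semitone wider than the major fourteenth (23) — giving an augmented fourteenth.
(Equivalently, a compound augmented seventh: an augmented seventh plus an octave.)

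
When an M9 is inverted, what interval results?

First reduce the compound major ninth to its simple form, a major second.
Interval numbers invert to sum to nine: 2 + 7 = 9, so a second inverts to a seventh.
Quality inverts too: major becomes minor. That makes the inversion a minor seventh.

minor 7th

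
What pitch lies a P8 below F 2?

For an octave the letter name doesn't change: still F, an octave down.
Moving 12 semitones down from F2 (the size of a perfect octave) reaches F1.

F 1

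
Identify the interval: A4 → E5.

perfect fifth

A to E spans five letter names (A-B-C-D-E), so the interval is some kind of fifth.
The perfect fifth spans 7 semitones, and A4 to E5 is exactly 7 semitones — so this is a perfect fifth.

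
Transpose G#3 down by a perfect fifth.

The fifth takes the letter from G down to C.
Moving 7 semitones down from G#3 (the size of a perfect fifth) reaches C#3.

C#3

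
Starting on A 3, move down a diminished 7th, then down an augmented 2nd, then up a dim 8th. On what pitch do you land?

A diminished seventh down from A3 is B#2.
Down an augmented second from B#2: A2 (3 semitones down).
A2 up a diminished octave → Ab3 (11 semitones).

A flat 3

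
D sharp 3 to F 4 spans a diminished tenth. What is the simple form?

Subtracting seven from the interval number removes an octave: 10 − 7 = 3.
So a diminished tenth is an octave plus a diminished third. The quality is unchanged.

diminished 3rd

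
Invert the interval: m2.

major seventh

The rule of nine gives the new number: 9 − 2 = 7, so a second becomes a seventh.
The quality also flips — minor becomes major — giving a major seventh.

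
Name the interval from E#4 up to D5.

E to D spans seven letter names (E-F-G-A-B-C-D) — that makes it a seventh of some quality.
E#4 to D5 spans 9 semitones — two semitones narrower than the major seventh (11) — giving a diminished seventh.

diminished seventh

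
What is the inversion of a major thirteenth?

First reduce the compound major thirteenth to its simple form, a major sixth.
The rule of nine gives the new number: 9 − 6 = 3, so a sixth becomes a third.
The quality also flips — major becomes minor — giving a minor third.

minor 3rd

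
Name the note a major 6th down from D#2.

Six letter names down from D: F.
Moving 9 semitones down from D#2 (the size of a major sixth) reaches F#1.

F#1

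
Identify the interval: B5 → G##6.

A6

B to G spans six letter names (B-C-D-E-F-G) — that makes it a sixth of some quality.
A major sixth would be 9 semitones; B5 to G##6 is 10, one semitone wider, so the interval is augmented.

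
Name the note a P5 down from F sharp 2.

B 1

The fifth takes the letter from F down to B.
Moving 7 semitones down from F#2 (the size of a perfect fifth) reaches B1.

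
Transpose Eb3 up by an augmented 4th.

A3

Four letter names up from E: A.
An augmented fourth is 6 semitones; 6 semitones up from Eb3 gives A3.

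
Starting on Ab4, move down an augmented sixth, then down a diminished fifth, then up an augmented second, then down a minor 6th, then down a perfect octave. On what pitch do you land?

B1

Ab4 down an augmented sixth → Cbb4 (10 semitones).
Down a diminished fifth from Cbb4: Fb3 (6 semitones down).
An augmented second up from Fb3 is G3.
G3 down a minor sixth → B2 (8 semitones).
A perfect octave down from B2 is B1.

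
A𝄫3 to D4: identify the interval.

AA4

A to D spans four letter names (A-B-C-D), so the interval is some kind of fourth.
The perfect fourth is 5 semitones; here we have 7, two semitones wider: doubly augmented.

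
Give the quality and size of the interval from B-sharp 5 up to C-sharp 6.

m2

B to C spans two letter names (B-C), so the interval is some kind of second.
At 1 semitone, B#5→C#6 falls one short of a major second: minor.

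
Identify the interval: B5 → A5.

Descending from B5 to A5 is the same interval as ascending A5 to B5.
A to B spans two letter names (A-B) — that makes it a second of some quality.
Counting semitones, A5→B5 is 2, which is the major second.

major second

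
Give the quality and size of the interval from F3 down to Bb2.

perfect fifth

Descending from F3 to Bb2 is the same interval as ascending Bb2 to F3.
B to F spans five letter names (B-C-D-E-F): a fifth.
Counting semitones, Bb2→F3 is 7, which is the perfect fifth.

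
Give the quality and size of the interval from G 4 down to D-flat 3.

A11

Descending from G4 to Db3 is the same interval as ascending Db3 to G4.
D to G spans four letter names (D-E-F-G), plus an octave, so the interval is some kind of eleventh.
A perfect eleventh would be 17 semitones; Db3 to G4 is 18, one semitone wider, so the interval is augmented.
(Equivalently, a compound augmented fourth: an augmented fourth plus an octave.)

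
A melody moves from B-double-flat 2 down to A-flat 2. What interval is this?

minor second

Descending from Bbb2 to Ab2 is the same interval as ascending Ab2 to Bbb2.
A to B spans two letter names (A-B): a second.
A major second would be 2 semitones, but Ab2 to Bbb2 is 1 — one semitone narrower, making it a minor second.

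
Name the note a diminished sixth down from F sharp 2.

A double-sharp 1

Six letter names down from F: A.
Moving 7 semitones down from F#2 (the size of a diminished sixth) reaches A##1.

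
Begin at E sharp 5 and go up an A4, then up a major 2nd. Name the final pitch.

Up an augmented fourth from E#5: A##5 (6 semitones up).
A major second up from A##5 is B##5.

B double-sharp 5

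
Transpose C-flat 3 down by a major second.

Two letter names down from C: B.
A major second is 2 semitones; 2 semitones down from Cb3 gives Bbb2.

B-double-flat 2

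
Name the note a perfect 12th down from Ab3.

Counting five letter names plus an octave down from A lands on D.
A perfect twelfth is 19 semitones; 19 semitones down from Ab3 gives Db2.

Db2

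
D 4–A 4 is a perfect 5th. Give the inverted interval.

perfect 4th

Interval numbers invert to sum to nine: 5 + 4 = 9, so a fifth inverts to a fourth.
Quality inverts too: perfect stays perfect. That makes the inversion a perfect fourth.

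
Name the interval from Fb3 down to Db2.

Descending from Fb3 to Db2 is the same interval as ascending Db2 to Fb3.
D to F spans three letter names (D-E-F), plus an octave, so the interval is some kind of tenth.
Db2 to Fb3 is 15 semitones, a half step short of the major tenth (16), so this is minor.
(Equivalently, a compound minor third: a minor third plus an octave.)

minor tenth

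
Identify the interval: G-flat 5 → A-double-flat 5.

G to A spans two letter names (G-A), so the interval is some kind of second.
At 1 semitone, Gb5→Abb5 falls one short of a major second: minor.

m2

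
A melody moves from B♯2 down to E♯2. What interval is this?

perfect fifth

Descending from B#2 to E#2 is the same interval as ascending E#2 to B#2.
E to B spans five letter names (E-F-G-A-B): a fifth.
Counting semitones, E#2→B#2 is 7, which is the perfect fifth.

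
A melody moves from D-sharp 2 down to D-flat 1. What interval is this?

doubly augmented 8th

Descending from D#2 to Db1 is the same interval as ascending Db1 to D#2.
D to D is the same letter name, plus an octave, so the interval is some kind of octave.
Db1 to D#2 spans 14 semitones — two semitones wider than the perfect octave (12) — giving a doubly augmented octave.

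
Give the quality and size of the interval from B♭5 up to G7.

major 13th

B to G spans six letter names (B-C-D-E-F-G), plus an octave, so the interval is some kind of thirteenth.
Bb5 to G7 is 21 semitones, matching the major thirteenth exactly, so the quality is major.
(Equivalently, a compound major sixth: a major sixth plus an octave.)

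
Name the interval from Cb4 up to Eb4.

major third

C to E spans three letter names (C-D-E) — that makes it a third of some quality.
Counting semitones, Cb4→Eb4 is 4, which is the major third.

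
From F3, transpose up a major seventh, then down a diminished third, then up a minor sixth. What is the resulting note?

A major seventh up from F3 is E4.
Down a diminished third from E4: C##4 (2 semitones down).
A minor sixth up from C##4 is A#4.

A#4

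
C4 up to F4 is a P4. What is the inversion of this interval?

Inverted interval numbers add to nine, so a fourth pairs with a fifth (4 + 5 = 9).
And perfect stays perfect under inversion, so we get a perfect fifth.

perfect fifth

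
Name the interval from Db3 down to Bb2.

m3

Descending from Db3 to Bb2 is the same interval as ascending Bb2 to Db3.
B to D spans three letter names (B-C-D), so the interval is some kind of third.
A major third would be 4 semitones, but Bb2 to Db3 is 3 — one semitone narrower, making it a minor third.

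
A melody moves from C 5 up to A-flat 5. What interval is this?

C to A spans six letter names (C-D-E-F-G-A) — that makes it a sixth of some quality.
At 8 semitones, C5→Ab5 falls one short of a major sixth: minor.

minor sixth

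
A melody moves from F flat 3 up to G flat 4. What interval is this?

M9

F to G spans two letter names (F-G), plus an octave — that makes it a ninth of some quality.
Fb3 to Gb4 is 14 semitones, matching the major ninth exactly, so the quality is major.
(Equivalently, a compound major second: a major second plus an octave.)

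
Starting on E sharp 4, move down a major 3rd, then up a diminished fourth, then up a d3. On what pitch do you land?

A major third down from E#4 is C#4.
C#4 up a diminished fourth → F4 (4 semitones).
A diminished third up from F4 is Abb4.

A double-flat 4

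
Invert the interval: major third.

m6

Inverted interval numbers add to nine, so a third pairs with a sixth (3 + 6 = 9).
The quality also flips — major becomes minor — giving a minor sixth.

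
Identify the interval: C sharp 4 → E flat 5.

diminished tenth

C to E spans three letter names (C-D-E), plus an octave — that makes it a tenth of some quality.
A major tenth would be 16 semitones; C#4 to Eb5 is 14, two semitones narrower, so the interval is diminished.
(Equivalently, a compound diminished third: a diminished third plus an octave.)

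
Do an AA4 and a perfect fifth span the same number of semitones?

Yes

A doubly augmented fourth = 7 semitones = a perfect fifth; enharmonically equal.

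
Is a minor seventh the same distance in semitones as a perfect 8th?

No

A minor seventh spans 10 semitones; a perfect octave spans 12 semitones. They differ by 2.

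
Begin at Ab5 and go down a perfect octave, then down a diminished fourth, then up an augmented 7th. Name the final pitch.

A perfect octave down from Ab5 is Ab4.
Down a diminished fourth from Ab4: E4 (4 semitones down).
An augmented seventh up from E4 is D##5.

D##5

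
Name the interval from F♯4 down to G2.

Descending from F#4 to G2 is the same interval as ascending G2 to F#4.
G to F spans seven letter names (G-A-B-C-D-E-F), plus an octave, so the interval is some kind of fourteenth.
The major fourteenth spans 23 semitones, and G2 to F#4 is exactly 23 semitones — so this is a major fourteenth.
(Equivalently, a compound major seventh: a major seventh plus an octave.)

major fourteenth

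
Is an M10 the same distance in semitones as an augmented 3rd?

16 semitones (major tenth) vs 5 semitones (augmented third): not equal.

No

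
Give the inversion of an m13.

First reduce the compound minor thirteenth to its simple form, a minor sixth.
The rule of nine gives the new number: 9 − 6 = 3, so a sixth becomes a third.
And minor becomes major under inversion, so we get a major third.

major 3rd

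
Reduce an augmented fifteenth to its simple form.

Each octave removed subtracts seven from the number: 15 − 7 = 8.
So an augmented fifteenth is an octave plus an augmented octave. The quality is unchanged.

augmented octave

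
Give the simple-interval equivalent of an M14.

M7

Each octave removed subtracts seven from the number: 14 − 7 = 7.
Quality carries through unchanged, so the simple form is a major seventh.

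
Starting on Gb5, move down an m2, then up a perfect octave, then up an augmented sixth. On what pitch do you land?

Down a minor second from Gb5: F5 (1 semitone down).
A perfect octave up from F5 is F6.
Up an augmented sixth from F6: D#7 (10 semitones up).

D#7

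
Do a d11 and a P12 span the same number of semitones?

No

A diminished eleventh is 16 semitones but a perfect twelfth is 19 semitones — different sizes.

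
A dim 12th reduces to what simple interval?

Take out an octave (7 from the number): 12 − 7 = 5.
Quality carries through unchanged, so the simple form is a diminished fifth.

diminished fifth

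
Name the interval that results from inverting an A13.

First reduce the compound augmented thirteenth to its simple form, an augmented sixth.
Interval numbers invert to sum to nine: 6 + 3 = 9, so a sixth inverts to a third.
Quality inverts too: augmented becomes diminished. That makes the inversion a diminished third.

d3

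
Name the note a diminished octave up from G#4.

G5

For an octave the letter name doesn't change: still G, an octave up.
Moving 11 semitones up from G#4 (the size of a diminished octave) reaches G5.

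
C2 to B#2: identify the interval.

A7

C to B spans seven letter names (C-D-E-F-G-A-B) — that makes it a seventh of some quality.
C2 to B#2 spans 12 semitones — one semitone wider than the major seventh (11) — giving an augmented seventh.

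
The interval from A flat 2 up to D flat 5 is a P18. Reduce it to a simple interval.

Each octave removed subtracts seven from the number: 18 − 14 = 4.
So a perfect eighteenth is 2 octaves plus a perfect fourth. The quality is unchanged.

perfect 4th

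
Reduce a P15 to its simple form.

Subtracting seven from the interval number removes an octave: 15 − 7 = 8.
That makes a perfect fifteenth a compound perfect octave — an octave plus a perfect octave.

P8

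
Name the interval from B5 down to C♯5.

minor 7th

Descending from B5 to C#5 is the same interval as ascending C#5 to B5.
C to B spans seven letter names (C-D-E-F-G-A-B): a seventh.
At 10 semitones, C#5→B5 falls one short of a major seventh: minor.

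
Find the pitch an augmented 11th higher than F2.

B3

Counting four letter names plus an octave up from F lands on B.
An augmented eleventh is 18 semitones; 18 semitones up from F2 gives B3.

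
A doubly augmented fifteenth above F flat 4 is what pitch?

F sharp 6

The letter stays F (same as the start), shifted two octaves up.
A doubly augmented fifteenth is 26 semitones; 26 semitones up from Fb4 gives F#6.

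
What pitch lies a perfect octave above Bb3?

Bb4

For an octave the letter name doesn't change: still B, an octave up.
Moving 12 semitones up from Bb3 (the size of a perfect octave) reaches Bb4.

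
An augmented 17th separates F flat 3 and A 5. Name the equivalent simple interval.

Each octave removed subtracts seven from the number: 17 − 14 = 3.
So an augmented seventeenth is 2 octaves plus an augmented third. The quality is unchanged.

augmented third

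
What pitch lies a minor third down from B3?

Counting three letter names down from B lands on G.
Moving 3 semitones down from B3 (the size of a minor third) reaches G#3.

G#3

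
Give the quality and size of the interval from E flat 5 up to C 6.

E to C spans six letter names (E-F-G-A-B-C): a sixth.
Eb5 to C6 is 9 semitones, matching the major sixth exactly, so the quality is major.

major sixth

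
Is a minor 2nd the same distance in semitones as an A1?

A minor second = 1 semitone = an augmented unison; enharmonically equal.

Yes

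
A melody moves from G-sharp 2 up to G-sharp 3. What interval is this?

P8

G to G is the same letter name, plus an octave — that makes it an octave of some quality.
Counting semitones, G#2→G#3 is 12, which is the perfect octave.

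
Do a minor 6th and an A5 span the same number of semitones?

Both span 8 semitones: a minor sixth and an augmented fifth are the same chromatic distance.

Yes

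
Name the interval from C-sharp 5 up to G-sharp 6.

C to G spans five letter names (C-D-E-F-G), plus an octave: a twelfth.
The perfect twelfth spans 19 semitones, and C#5 to G#6 is exactly 19 semitones — so this is a perfect twelfth.
(Equivalently, a compound perfect fifth: a perfect fifth plus an octave.)

perfect twelfth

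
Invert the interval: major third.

minor 6th

The rule of nine gives the new number: 9 − 3 = 6, so a third becomes a sixth.
And major becomes minor under inversion, so we get a minor sixth.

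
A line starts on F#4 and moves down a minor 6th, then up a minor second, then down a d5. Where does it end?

A minor sixth down from F#4 is A#3.
Up a minor second from A#3: B3 (1 semitone up).
B3 down a diminished fifth → E#3 (6 semitones).

E#3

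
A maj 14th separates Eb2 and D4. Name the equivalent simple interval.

major 7th

Take out an octave (7 from the number): 14 − 7 = 7.
Quality carries through unchanged, so the simple form is a major seventh.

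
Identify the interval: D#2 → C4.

D to C spans seven letter names (D-E-F-G-A-B-C), plus an octave, so the interval is some kind of fourteenth.
D#2 to C4 spans 21 semitones — two semitones narrower than the major fourteenth (23) — giving a diminished fourteenth.
(Equivalently, a compound diminished seventh: a diminished seventh plus an octave.)

d14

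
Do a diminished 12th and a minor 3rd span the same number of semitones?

A diminished twelfth is 18 semitones but a minor third is 3 semitones — different sizes.

No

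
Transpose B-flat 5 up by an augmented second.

Counting two letter names up from B lands on C.
Moving 3 semitones up from Bb5 (the size of an augmented second) reaches C#6.

C-sharp 6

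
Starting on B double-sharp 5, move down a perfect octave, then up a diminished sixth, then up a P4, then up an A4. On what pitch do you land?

B##5 down a perfect octave → B##4 (12 semitones).
B##4 up a diminished sixth → G#5 (7 semitones).
A perfect fourth up from G#5 is C#6.
An augmented fourth up from C#6 is F##6.

F double-sharp 6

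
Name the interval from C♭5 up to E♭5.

major third

C to E spans three letter names (C-D-E) — that makes it a third of some quality.
The major third spans 4 semitones, and Cb5 to Eb5 is exactly 4 semitones — so this is a major third.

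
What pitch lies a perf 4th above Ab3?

Counting four letter names up from A lands on D.
A perfect fourth is 5 semitones; 5 semitones up from Ab3 gives Db4.

Db4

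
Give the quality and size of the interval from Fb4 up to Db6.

F to D spans six letter names (F-G-A-B-C-D), plus an octave: a thirteenth.
Fb4 to Db6 is 21 semitones, matching the major thirteenth exactly, so the quality is major.
(Equivalently, a compound major sixth: a major sixth plus an octave.)

major 13th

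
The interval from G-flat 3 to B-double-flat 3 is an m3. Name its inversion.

M6

Inverted interval numbers add to nine, so a third pairs with a sixth (3 + 6 = 9).
And minor becomes major under inversion, so we get a major sixth.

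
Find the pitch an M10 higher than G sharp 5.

Counting three letter names plus an octave up from G lands on B.
A major tenth is 16 semitones; 16 semitones up from G#5 gives B#6.

B sharp 6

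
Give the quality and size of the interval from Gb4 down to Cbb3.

Descending from Gb4 to Cbb3 is the same interval as ascending Cbb3 to Gb4.
C to G spans five letter names (C-D-E-F-G), plus an octave, so the interval is some kind of twelfth.
Cbb3 to Gb4 spans 20 semitones — one semitone wider than the perfect twelfth (19) — giving an augmented twelfth.
(Equivalently, a compound augmented fifth: an augmented fifth plus an octave.)

augmented twelfth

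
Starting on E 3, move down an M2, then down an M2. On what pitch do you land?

A major second down from E3 is D3.
Down a major second from D3: C3 (2 semitones down).

C 3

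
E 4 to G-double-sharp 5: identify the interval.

E to G spans three letter names (E-F-G), plus an octave — that makes it a tenth of some quality.
A major tenth would be 16 semitones; E4 to G##5 is 17, one semitone wider, so the interval is augmented.
(Equivalently, a compound augmented third: an augmented third plus an octave.)

augmented tenth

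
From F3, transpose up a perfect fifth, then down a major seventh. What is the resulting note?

Db3

Up a perfect fifth from F3: C4 (7 semitones up).
Down a major seventh from C4: Db3 (11 semitones down).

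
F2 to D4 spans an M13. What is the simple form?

major sixth

Take out an octave (7 from the number): 13 − 7 = 6.
So a major thirteenth is an octave plus a major sixth. The quality is unchanged.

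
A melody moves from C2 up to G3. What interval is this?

P12

C to G spans five letter names (C-D-E-F-G), plus an octave, so the interval is some kind of twelfth.
The perfect twelfth spans 19 semitones, and C2 to G3 is exactly 19 semitones — so this is a perfect twelfth.
(Equivalently, a compound perfect fifth: a perfect fifth plus an octave.)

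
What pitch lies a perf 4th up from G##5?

Four letter names up from G: C.
A perfect fourth is 5 semitones; 5 semitones up from G##5 gives C##6.

C##6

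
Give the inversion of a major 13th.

First reduce the compound major thirteenth to its simple form, a major sixth.
Inverted interval numbers add to nine, so a sixth pairs with a third (6 + 3 = 9).
And major becomes minor under inversion, so we get a minor third.

m3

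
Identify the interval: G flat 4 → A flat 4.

G to A spans two letter names (G-A), so the interval is some kind of second.
Counting semitones, Gb4→Ab4 is 2, which is the major second.

major 2nd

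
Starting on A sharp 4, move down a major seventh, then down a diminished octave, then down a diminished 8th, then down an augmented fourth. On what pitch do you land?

F double-sharp 1

Down a major seventh from A#4: B3 (11 semitones down).
B3 down a diminished octave → B#2 (11 semitones).
Down a diminished octave from B#2: B##1 (11 semitones down).
Down an augmented fourth from B##1: F##1 (6 semitones down).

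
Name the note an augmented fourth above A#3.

D##4

Counting four letter names up from A lands on D.
An augmented fourth is 6 semitones; 6 semitones up from A#3 gives D##4.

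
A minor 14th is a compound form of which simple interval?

m7

Subtracting seven from the interval number removes an octave: 14 − 7 = 7.
Quality carries through unchanged, so the simple form is a minor seventh.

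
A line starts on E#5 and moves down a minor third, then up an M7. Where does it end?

B##5

Down a minor third from E#5: C##5 (3 semitones down).
Up a major seventh from C##5: B##5 (11 semitones up).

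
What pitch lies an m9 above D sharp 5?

The ninth's letter: D up two letter names plus an octave → E.
Moving 13 semitones up from D#5 (the size of a minor ninth) reaches E6.

E 6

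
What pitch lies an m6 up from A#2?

F#3

Six letter names up from A: F.
Moving 8 semitones up from A#2 (the size of a minor sixth) reaches F#3.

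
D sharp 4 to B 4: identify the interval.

D to B spans six letter names (D-E-F-G-A-B), so the interval is some kind of sixth.
At 8 semitones, D#4→B4 falls one short of a major sixth: minor.

minor sixth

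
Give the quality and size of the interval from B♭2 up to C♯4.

augmented 9th

B to C spans two letter names (B-C), plus an octave — that makes it a ninth of some quality.
Bb2 to C#4 spans 15 semitones — one semitone wider than the major ninth (14) — giving an augmented ninth.
(Equivalently, a compound augmented second: an augmented second plus an octave.)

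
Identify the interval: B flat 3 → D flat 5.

minor tenth

B to D spans three letter names (B-C-D), plus an octave: a tenth.
A major tenth would be 16 semitones, but Bb3 to Db5 is 15 — one semitone narrower, making it a minor tenth.
(Equivalently, a compound minor third: a minor third plus an octave.)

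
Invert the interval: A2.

diminished seventh

Interval numbers invert to sum to nine: 2 + 7 = 9, so a second inverts to a seventh.
The quality also flips — augmented becomes diminished — giving a diminished seventh.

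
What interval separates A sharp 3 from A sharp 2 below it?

perfect 8th

Descending from A#3 to A#2 is the same interval as ascending A#2 to A#3.
A to A is the same letter name, plus an octave, so the interval is some kind of octave.
A#2 to A#3 is 12 semitones, matching the perfect octave exactly, so the quality is perfect.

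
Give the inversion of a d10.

augmented sixth

First reduce the compound diminished tenth to its simple form, a diminished third.
The rule of nine gives the new number: 9 − 3 = 6, so a third becomes a sixth.
And diminished becomes augmented under inversion, so we get an augmented sixth.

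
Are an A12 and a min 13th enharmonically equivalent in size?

An augmented twelfth = 20 semitones = a minor thirteenth; enharmonically equal.

Yes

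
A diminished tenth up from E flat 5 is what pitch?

The tenth's letter: E up three letter names plus an octave → G.
A diminished tenth is 14 semitones; 14 semitones up from Eb5 gives Gbb6.

G double-flat 6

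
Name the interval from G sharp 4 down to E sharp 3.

minor tenth

Descending from G#4 to E#3 is the same interval as ascending E#3 to G#4.
E to G spans three letter names (E-F-G), plus an octave, so the interval is some kind of tenth.
E#3 to G#4 is 15 semitones, a half step short of the major tenth (16), so this is minor.
(Equivalently, a compound minor third: a minor third plus an octave.)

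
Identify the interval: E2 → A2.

perfect 4th

E to A spans four letter names (E-F-G-A) — that makes it a fourth of some quality.
E2 to A2 is 5 semitones, matching the perfect fourth exactly, so the quality is perfect.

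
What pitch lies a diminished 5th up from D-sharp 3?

The fifth takes the letter from D up to A.
Moving 6 semitones up from D#3 (the size of a diminished fifth) reaches A3.

A 3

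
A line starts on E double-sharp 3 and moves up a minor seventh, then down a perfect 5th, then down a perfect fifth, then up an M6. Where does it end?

Up a minor seventh from E##3: D##4 (10 semitones up).
D##4 down a perfect fifth → G##3 (7 semitones).
A perfect fifth down from G##3 is C##3.
A major sixth up from C##3 is A##3.

A double-sharp 3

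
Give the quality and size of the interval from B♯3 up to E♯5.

perfect eleventh

B to E spans four letter names (B-C-D-E), plus an octave, so the interval is some kind of eleventh.
Counting semitones, B#3→E#5 is 17, which is the perfect eleventh.
(Equivalently, a compound perfect fourth: a perfect fourth plus an octave.)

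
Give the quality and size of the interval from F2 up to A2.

F to A spans three letter names (F-G-A) — that makes it a third of some quality.
The major third spans 4 semitones, and F2 to A2 is exactly 4 semitones — so this is a major third.

M3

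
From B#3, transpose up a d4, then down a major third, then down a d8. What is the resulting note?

C#3

Up a diminished fourth from B#3: E4 (4 semitones up).
E4 down a major third → C4 (4 semitones).
A diminished octave down from C4 is C#3.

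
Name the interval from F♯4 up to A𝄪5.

augmented tenth

F to A spans three letter names (F-G-A), plus an octave: a tenth.
F#4 to A##5 spans 17 semitones — one semitone wider than the major tenth (16) — giving an augmented tenth.
(Equivalently, a compound augmented third: an augmented third plus an octave.)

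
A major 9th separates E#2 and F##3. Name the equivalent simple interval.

M2

Subtracting seven from the interval number removes an octave: 9 − 7 = 2.
That makes a major ninth a compound major second — an octave plus a major second.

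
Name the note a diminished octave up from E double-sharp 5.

E sharp 6

An octave keeps the letter name E, an octave up from E.
A diminished octave is 11 semitones; 11 semitones up from E##5 gives E#6.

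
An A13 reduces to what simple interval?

Subtracting seven from the interval number removes an octave: 13 − 7 = 6.
That makes an augmented thirteenth a compound augmented sixth — an octave plus an augmented sixth.

A6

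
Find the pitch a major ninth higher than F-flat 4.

G-flat 5

The ninth's letter: F up two letter names plus an octave → G.
A major ninth spans 14 semitones, so from Fb4 the target pitch is Gb5.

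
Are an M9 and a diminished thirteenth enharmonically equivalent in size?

No

A major ninth is 14 semitones but a diminished thirteenth is 19 semitones — different sizes.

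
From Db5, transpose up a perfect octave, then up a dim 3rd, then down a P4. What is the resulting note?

Cbb6

Up a perfect octave from Db5: Db6 (12 semitones up).
A diminished third up from Db6 is Fbb6.
A perfect fourth down from Fbb6 is Cbb6.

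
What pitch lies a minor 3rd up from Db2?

Counting three letter names up from D lands on F.
Moving 3 semitones up from Db2 (the size of a minor third) reaches Fb2.

Fb2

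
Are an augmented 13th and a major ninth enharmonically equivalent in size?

An augmented thirteenth spans 22 semitones; a major ninth spans 14 semitones. They differ by 8.

No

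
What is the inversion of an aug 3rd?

The rule of nine gives the new number: 9 − 3 = 6, so a third becomes a sixth.
The quality also flips — augmented becomes diminished — giving a diminished sixth.

d6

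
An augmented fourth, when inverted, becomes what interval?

d5

The rule of nine gives the new number: 9 − 4 = 5, so a fourth becomes a fifth.
Quality inverts too: augmented becomes diminished. That makes the inversion a diminished fifth.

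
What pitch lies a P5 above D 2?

A 2

The fifth takes the letter from D up to A.
A perfect fifth is 7 semitones; 7 semitones up from D2 gives A2.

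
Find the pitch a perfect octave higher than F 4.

The letter stays F (same as the start), shifted an octave up.
A perfect octave is 12 semitones; 12 semitones up from F4 gives F5.

F 5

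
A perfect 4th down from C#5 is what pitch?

Counting four letter names down from C lands on G.
Moving 5 semitones down from C#5 (the size of a perfect fourth) reaches G#4.

G#4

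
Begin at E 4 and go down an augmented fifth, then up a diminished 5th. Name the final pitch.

E double-flat 4

Down an augmented fifth from E4: Ab3 (8 semitones down).
Ab3 up a diminished fifth → Ebb4 (6 semitones).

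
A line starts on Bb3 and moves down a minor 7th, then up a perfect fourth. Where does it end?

Bb3 down a minor seventh → C3 (10 semitones).
A perfect fourth up from C3 is F3.

F3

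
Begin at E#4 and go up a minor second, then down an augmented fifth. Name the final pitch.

Up a minor second from E#4: F#4 (1 semitone up).
An augmented fifth down from F#4 is Bb3.

Bb3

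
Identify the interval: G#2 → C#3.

perfect fourth

G to C spans four letter names (G-A-B-C) — that makes it a fourth of some quality.
The perfect fourth spans 5 semitones, and G#2 to C#3 is exactly 5 semitones — so this is a perfect fourth.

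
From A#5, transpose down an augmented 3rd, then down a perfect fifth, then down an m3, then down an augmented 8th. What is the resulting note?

A#5 down an augmented third → F5 (5 semitones).
Down a perfect fifth from F5: Bb4 (7 semitones down).
Bb4 down a minor third → G4 (3 semitones).
An augmented octave down from G4 is Gb3.

Gb3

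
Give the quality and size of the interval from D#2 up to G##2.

D to G spans four letter names (D-E-F-G), so the interval is some kind of fourth.
The perfect fourth is 5 semitones; here we have 6, one semitone wider: augmented.

augmented 4th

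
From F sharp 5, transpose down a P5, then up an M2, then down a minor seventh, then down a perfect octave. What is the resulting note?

Down a perfect fifth from F#5: B4 (7 semitones down).
Up a major second from B4: C#5 (2 semitones up).
C#5 down a minor seventh → D#4 (10 semitones).
D#4 down a perfect octave → D#3 (12 semitones).

D sharp 3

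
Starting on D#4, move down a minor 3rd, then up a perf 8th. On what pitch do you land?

B#4

D#4 down a minor third → B#3 (3 semitones).
B#3 up a perfect octave → B#4 (12 semitones).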